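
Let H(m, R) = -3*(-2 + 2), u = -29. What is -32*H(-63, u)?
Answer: 0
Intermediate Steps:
H(m, R) = 0 (H(m, R) = -3*0 = 0)
-32*H(-63, u) = -32*0 = 0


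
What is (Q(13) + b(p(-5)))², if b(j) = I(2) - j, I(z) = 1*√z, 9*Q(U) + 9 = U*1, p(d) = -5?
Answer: 2563/81 + 98*√2/9 ≈ 47.041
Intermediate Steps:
Q(U) = -1 + U/9 (Q(U) = -1 + (U*1)/9 = -1 + U/9)
I(z) = √z
b(j) = √2 - j
(Q(13) + b(p(-5)))² = ((-1 + (⅑)*13) + (√2 - 1*(-5)))² = ((-1 + 13/9) + (√2 + 5))² = (4/9 + (5 + √2))² = (49/9 + √2)²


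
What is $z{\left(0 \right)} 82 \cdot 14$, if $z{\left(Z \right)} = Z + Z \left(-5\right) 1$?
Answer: $0$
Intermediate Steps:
$z{\left(Z \right)} = - 4 Z$ ($z{\left(Z \right)} = Z + - 5 Z 1 = Z - 5 Z = - 4 Z$)
$z{\left(0 \right)} 82 \cdot 14 = \left(-4\right) 0 \cdot 82 \cdot 14 = 0 \cdot 82 \cdot 14 = 0 \cdot 14 = 0$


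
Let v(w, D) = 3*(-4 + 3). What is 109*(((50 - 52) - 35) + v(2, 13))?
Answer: -4360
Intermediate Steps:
v(w, D) = -3 (v(w, D) = 3*(-1) = -3)
109*(((50 - 52) - 35) + v(2, 13)) = 109*(((50 - 52) - 35) - 3) = 109*((-2 - 35) - 3) = 109*(-37 - 3) = 109*(-40) = -4360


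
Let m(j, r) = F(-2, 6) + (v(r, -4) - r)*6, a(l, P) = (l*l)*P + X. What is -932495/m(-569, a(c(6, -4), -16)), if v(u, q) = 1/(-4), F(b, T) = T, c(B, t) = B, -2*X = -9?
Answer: -17110/63 ≈ -271.59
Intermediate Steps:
X = 9/2 (X = -½*(-9) = 9/2 ≈ 4.5000)
a(l, P) = 9/2 + P*l² (a(l, P) = (l*l)*P + 9/2 = l²*P + 9/2 = P*l² + 9/2 = 9/2 + P*l²)
v(u, q) = -¼
m(j, r) = 9/2 - 6*r (m(j, r) = 6 + (-¼ - r)*6 = 6 + (-3/2 - 6*r) = 9/2 - 6*r)
-932495/m(-569, a(c(6, -4), -16)) = -932495/(9/2 - 6*(9/2 - 16*6²)) = -932495/(9/2 - 6*(9/2 - 16*36)) = -932495/(9/2 - 6*(9/2 - 576)) = -932495/(9/2 - 6*(-1143/2)) = -932495/(9/2 + 3429) = -932495/6867/2 = -932495*2/6867 = -17110/63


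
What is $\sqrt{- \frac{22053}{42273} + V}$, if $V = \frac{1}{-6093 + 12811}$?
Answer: $\frac{i \sqrt{4673522086636326}}{94663338} \approx 0.72217 i$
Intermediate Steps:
$V = \frac{1}{6718} \approx 0.00014885$
$\sqrt{- \frac{22053}{42273} + V} = \sqrt{- \frac{22053}{42273} + \frac{1}{6718}} = \sqrt{\left(-22053\right) \frac{1}{42273} + \frac{1}{6718}} = \sqrt{- \frac{7351}{14091} + \frac{1}{6718}} = \sqrt{- \frac{49369927}{94663338}} = \frac{i \sqrt{4673522086636326}}{94663338}$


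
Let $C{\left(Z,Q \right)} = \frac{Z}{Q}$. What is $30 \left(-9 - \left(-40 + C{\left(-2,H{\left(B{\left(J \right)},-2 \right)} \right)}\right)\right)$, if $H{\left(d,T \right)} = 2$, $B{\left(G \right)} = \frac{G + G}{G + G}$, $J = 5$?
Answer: $960$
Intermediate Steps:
$B{\left(G \right)} = 1$ ($B{\left(G \right)} = \frac{2 G}{2 G} = 2 G \frac{1}{2 G} = 1$)
$30 \left(-9 - \left(-40 + C{\left(-2,H{\left(B{\left(J \right)},-2 \right)} \right)}\right)\right) = 30 \left(-9 + \left(40 - - \frac{2}{2}\right)\right) = 30 \left(-9 + \left(40 - \left(-2\right) \frac{1}{2}\right)\right) = 30 \left(-9 + \left(40 - -1\right)\right) = 30 \left(-9 + \left(40 + 1\right)\right) = 30 \left(-9 + 41\right) = 30 \cdot 32 = 960$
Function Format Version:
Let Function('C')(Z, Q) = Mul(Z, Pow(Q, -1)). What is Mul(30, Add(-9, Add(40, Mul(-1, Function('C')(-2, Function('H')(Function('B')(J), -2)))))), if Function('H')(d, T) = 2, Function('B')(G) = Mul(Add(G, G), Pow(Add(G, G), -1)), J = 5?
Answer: 960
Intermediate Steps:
Function('B')(G) = 1 (Function('B')(G) = Mul(Mul(2, G), Pow(Mul(2, G), -1)) = Mul(Mul(2, G), Mul(Rational(1, 2), Pow(G, -1))) = 1)
Mul(30, Add(-9, Add(40, Mul(-1, Function('C')(-2, Function('H')(Function('B')(J), -2)))))) = Mul(30, Add(-9, Add(40, Mul(-1, Mul(-2, Pow(2, -1)))))) = Mul(30, Add(-9, Add(40, Mul(-1, Mul(-2, Rational(1, 2)))))) = Mul(30, Add(-9, Add(40, Mul(-1, -1)))) = Mul(30, Add(-9, Add(40, 1))) = Mul(30, Add(-9, 41)) = Mul(30, 32) = 960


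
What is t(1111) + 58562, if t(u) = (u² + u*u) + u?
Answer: 2528315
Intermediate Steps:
t(u) = u + 2*u² (t(u) = (u² + u²) + u = 2*u² + u = u + 2*u²)
t(1111) + 58562 = 1111*(1 + 2*1111) + 58562 = 1111*(1 + 2222) + 58562 = 1111*2223 + 58562 = 2469753 + 58562 = 2528315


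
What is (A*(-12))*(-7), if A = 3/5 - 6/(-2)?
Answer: 1512/5 ≈ 302.40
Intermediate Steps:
A = 18/5 (A = 3*(⅕) - 6*(-½) = ⅗ + 3 = 18/5 ≈ 3.6000)
(A*(-12))*(-7) = ((18/5)*(-12))*(-7) = -216/5*(-7) = 1512/5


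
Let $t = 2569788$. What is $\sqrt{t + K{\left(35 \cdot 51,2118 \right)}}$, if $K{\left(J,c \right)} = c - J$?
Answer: $3 \sqrt{285569} \approx 1603.2$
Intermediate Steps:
$\sqrt{t + K{\left(35 \cdot 51,2118 \right)}} = \sqrt{2569788 + \left(2118 - 35 \cdot 51\right)} = \sqrt{2569788 + \left(2118 - 1785\right)} = \sqrt{2569788 + 333} = \sqrt{2570121} = 3 \sqrt{285569}$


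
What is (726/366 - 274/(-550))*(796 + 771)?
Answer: 65237344/16775 ≈ 3889.0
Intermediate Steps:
(726/366 - 274/(-550))*(796 + 771) = (726*(1/366) - 274*(-1/550))*1567 = (121/61 + 137/275)*1567 = (41632/16775)*1567 = 65237344/16775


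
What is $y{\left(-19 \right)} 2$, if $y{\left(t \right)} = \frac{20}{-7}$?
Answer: $- \frac{40}{7} \approx -5.7143$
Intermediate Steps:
$y{\left(t \right)} = - \frac{20}{7}$ ($y{\left(t \right)} = 20 \left(- \frac{1}{7}\right) = - \frac{20}{7}$)
$y{\left(-19 \right)} 2 = \left(- \frac{20}{7}\right) 2 = - \frac{40}{7}$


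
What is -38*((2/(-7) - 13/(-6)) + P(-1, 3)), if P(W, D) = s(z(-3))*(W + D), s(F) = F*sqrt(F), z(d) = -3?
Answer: -1501/21 + 228*I*sqrt(3) ≈ -71.476 + 394.91*I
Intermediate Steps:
s(F) = F**(3/2)
P(W, D) = -3*I*sqrt(3)*(D + W) (P(W, D) = (-3)**(3/2)*(W + D) = (-3*I*sqrt(3))*(D + W) = -3*I*sqrt(3)*(D + W))
-38*((2/(-7) - 13/(-6)) + P(-1, 3)) = -38*((2/(-7) - 13/(-6)) + 3*I*sqrt(3)*(-1*3 - 1*(-1))) = -38*((2*(-1/7) - 13*(-1/6)) + 3*I*sqrt(3)*(-3 + 1)) = -38*((-2/7 + 13/6) + 3*I*sqrt(3)*(-2)) = -38*(79/42 - 6*I*sqrt(3)) = -1501/21 + 228*I*sqrt(3)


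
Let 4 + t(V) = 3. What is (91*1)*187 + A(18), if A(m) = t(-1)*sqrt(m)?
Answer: 17017 - 3*sqrt(2) ≈ 17013.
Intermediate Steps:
t(V) = -1 (t(V) = -4 + 3 = -1)
A(m) = -sqrt(m)
(91*1)*187 + A(18) = (91*1)*187 - sqrt(18) = 91*187 - 3*sqrt(2) = 17017 - 3*sqrt(2)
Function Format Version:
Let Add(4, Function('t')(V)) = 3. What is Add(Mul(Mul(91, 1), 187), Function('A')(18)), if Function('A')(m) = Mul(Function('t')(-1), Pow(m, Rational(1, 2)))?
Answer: Add(17017, Mul(-3, Pow(2, Rational(1, 2)))) ≈ 17013.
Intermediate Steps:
Function('t')(V) = -1 (Function('t')(V) = Add(-4, 3) = -1)
Function('A')(m) = Mul(-1, Pow(m, Rational(1, 2)))
Add(Mul(Mul(91, 1), 187), Function('A')(18)) = Add(Mul(Mul(91, 1), 187), Mul(-1, Pow(18, Rational(1, 2)))) = Add(Mul(91, 187), Mul(-1, Mul(3, Pow(2, Rational(1, 2))))) = Add(17017, Mul(-3, Pow(2, Rational(1, 2))))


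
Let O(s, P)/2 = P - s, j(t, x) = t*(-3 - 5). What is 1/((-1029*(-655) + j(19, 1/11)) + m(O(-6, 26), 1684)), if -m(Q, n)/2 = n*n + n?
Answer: -1/5001237 ≈ -1.9995e-7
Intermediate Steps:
j(t, x) = -8*t (j(t, x) = t*(-8) = -8*t)
O(s, P) = -2*s + 2*P (O(s, P) = 2*(P - s) = -2*s + 2*P)
m(Q, n) = -2*n - 2*n² (m(Q, n) = -2*(n*n + n) = -2*(n² + n) = -2*(n + n²) = -2*n - 2*n²)
1/((-1029*(-655) + j(19, 1/11)) + m(O(-6, 26), 1684)) = 1/((-1029*(-655) - 8*19) - 2*1684*(1 + 1684)) = 1/((673995 - 152) - 2*1684*1685) = 1/(673843 - 5675080) = 1/(-5001237) = -1/5001237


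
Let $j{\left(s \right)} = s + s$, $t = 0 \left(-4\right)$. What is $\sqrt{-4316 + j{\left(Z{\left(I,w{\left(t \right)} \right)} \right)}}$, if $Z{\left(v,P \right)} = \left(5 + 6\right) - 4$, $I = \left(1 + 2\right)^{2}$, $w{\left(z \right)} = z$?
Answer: $3 i \sqrt{478} \approx 65.59 i$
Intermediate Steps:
$t = 0$
$I = 9$ ($I = 3^{2} = 9$)
$Z{\left(v,P \right)} = 7$ ($Z{\left(v,P \right)} = 11 - 4 = 7$)
$j{\left(s \right)} = 2 s$
$\sqrt{-4316 + j{\left(Z{\left(I,w{\left(t \right)} \right)} \right)}} = \sqrt{-4316 + 2 \cdot 7} = \sqrt{-4316 + 14} = \sqrt{-4302} = 3 i \sqrt{478}$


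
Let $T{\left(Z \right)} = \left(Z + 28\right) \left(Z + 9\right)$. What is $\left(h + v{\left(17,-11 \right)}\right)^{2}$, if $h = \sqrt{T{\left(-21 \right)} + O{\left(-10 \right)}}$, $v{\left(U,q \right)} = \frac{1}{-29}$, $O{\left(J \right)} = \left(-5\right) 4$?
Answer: $\frac{\left(1 - 58 i \sqrt{26}\right)^{2}}{841} \approx -104.0 - 0.70331 i$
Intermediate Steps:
$O{\left(J \right)} = -20$
$T{\left(Z \right)} = \left(9 + Z\right) \left(28 + Z\right)$ ($T{\left(Z \right)} = \left(28 + Z\right) \left(9 + Z\right) = \left(9 + Z\right) \left(28 + Z\right)$)
$v{\left(U,q \right)} = - \frac{1}{29}$
$h = 2 i \sqrt{26}$ ($h = \sqrt{\left(252 + \left(-21\right)^{2} + 37 \left(-21\right)\right) - 20} = \sqrt{\left(252 + 441 - 777\right) - 20} = \sqrt{-84 - 20} = \sqrt{-104} = 2 i \sqrt{26} \approx 10.198 i$)
$\left(h + v{\left(17,-11 \right)}\right)^{2} = \left(2 i \sqrt{26} - \frac{1}{29}\right)^{2} = \left(- \frac{1}{29} + 2 i \sqrt{26}\right)^{2}$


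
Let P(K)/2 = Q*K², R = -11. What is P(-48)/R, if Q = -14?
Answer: 64512/11 ≈ 5864.7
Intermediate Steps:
P(K) = -28*K² (P(K) = 2*(-14*K²) = -28*K²)
P(-48)/R = (-28*(-48)²)/(-11) = -(-28)*2304/11 = -1/11*(-64512) = 64512/11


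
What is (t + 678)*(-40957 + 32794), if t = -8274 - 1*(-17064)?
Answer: -77287284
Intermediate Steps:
t = 8790 (t = -8274 + 17064 = 8790)
(t + 678)*(-40957 + 32794) = (8790 + 678)*(-40957 + 32794) = 9468*(-8163) = -77287284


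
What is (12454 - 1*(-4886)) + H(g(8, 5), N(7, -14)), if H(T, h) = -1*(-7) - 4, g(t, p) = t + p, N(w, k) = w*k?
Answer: 17343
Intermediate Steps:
N(w, k) = k*w
g(t, p) = p + t
H(T, h) = 3 (H(T, h) = 7 - 4 = 3)
(12454 - 1*(-4886)) + H(g(8, 5), N(7, -14)) = (12454 - 1*(-4886)) + 3 = (12454 + 4886) + 3 = 17340 + 3 = 17343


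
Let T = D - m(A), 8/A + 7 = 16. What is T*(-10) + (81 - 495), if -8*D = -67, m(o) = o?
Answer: -17599/36 ≈ -488.86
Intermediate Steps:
A = 8/9 (A = 8/(-7 + 16) = 8/9 ≈ 0.88889)
D = 67/8 (D = -⅛*(-67) = 67/8 ≈ 8.3750)
T = 539/72 (T = 67/8 - 1*8/9 = 67/8 - 8/9 = 539/72 ≈ 7.4861)
T*(-10) + (81 - 495) = (539/72)*(-10) + (81 - 495) = -2695/36 - 414 = -17599/36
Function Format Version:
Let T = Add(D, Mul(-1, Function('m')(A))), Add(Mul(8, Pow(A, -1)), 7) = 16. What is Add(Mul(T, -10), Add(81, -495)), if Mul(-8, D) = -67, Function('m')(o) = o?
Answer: Rational(-17599, 36) ≈ -488.86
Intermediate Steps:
A = Rational(8, 9) (A = Mul(8, Pow(Add(-7, 16), -1)) = Mul(8, Pow(9, -1)) = Mul(8, Rational(1, 9)) = Rational(8, 9) ≈ 0.88889)
D = Rational(67, 8) (D = Mul(Rational(-1, 8), -67) = Rational(67, 8) ≈ 8.3750)
T = Rational(539, 72) (T = Add(Rational(67, 8), Mul(-1, Rational(8, 9))) = Add(Rational(67, 8), Rational(-8, 9)) = Rational(539, 72) ≈ 7.4861)
Add(Mul(T, -10), Add(81, -495)) = Add(Mul(Rational(539, 72), -10), Add(81, -495)) = Add(Rational(-2695, 36), -414) = Rational(-17599, 36)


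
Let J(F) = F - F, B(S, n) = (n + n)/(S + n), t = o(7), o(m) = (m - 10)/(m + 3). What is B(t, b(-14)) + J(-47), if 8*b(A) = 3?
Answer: 10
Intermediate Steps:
b(A) = 3/8 (b(A) = (⅛)*3 = 3/8)
o(m) = (-10 + m)/(3 + m)
t = -3/10 (t = (-10 + 7)/(3 + 7) = -3/10 ≈ -0.30000)
B(S, n) = 2*n/(S + n) (B(S, n) = (2*n)/(S + n) = 2*n/(S + n))
J(F) = 0
B(t, b(-14)) + J(-47) = 2*(3/8)/(-3/10 + 3/8) + 0 = 2*(3/8)/(3/40) + 0 = 2*(3/8)*(40/3) + 0 = 10 + 0 = 10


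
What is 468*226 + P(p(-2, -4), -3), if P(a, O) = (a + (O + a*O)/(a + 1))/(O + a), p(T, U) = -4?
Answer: 105769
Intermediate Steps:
P(a, O) = (a + (O + O*a)/(1 + a))/(O + a)
468*226 + P(p(-2, -4), -3) = 468*226 + 1 = 105768 + 1 = 105769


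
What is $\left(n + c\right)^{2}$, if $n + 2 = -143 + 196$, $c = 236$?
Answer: $82369$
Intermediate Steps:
$n = 51$ ($n = -2 + \left(-143 + 196\right) = -2 + 53 = 51$)
$\left(n + c\right)^{2} = \left(51 + 236\right)^{2} = 287^{2} = 82369$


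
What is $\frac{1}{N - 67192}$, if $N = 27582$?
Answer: $- \frac{1}{39610} \approx -2.5246 \cdot 10^{-5}$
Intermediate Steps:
$\frac{1}{N - 67192} = \frac{1}{27582 - 67192} = \frac{1}{-39610} = - \frac{1}{39610}$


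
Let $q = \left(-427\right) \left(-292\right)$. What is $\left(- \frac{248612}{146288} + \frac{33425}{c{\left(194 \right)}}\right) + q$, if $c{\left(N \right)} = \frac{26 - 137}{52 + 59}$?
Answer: $\frac{3337461995}{36572} \approx 91257.0$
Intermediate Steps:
$c{\left(N \right)} = -1$ ($c{\left(N \right)} = - \frac{111}{111} = \left(-111\right) \frac{1}{111} = -1$)
$q = 124684$
$\left(- \frac{248612}{146288} + \frac{33425}{c{\left(194 \right)}}\right) + q = \left(- \frac{248612}{146288} + \frac{33425}{-1}\right) + 124684 = \left(\left(-248612\right) \frac{1}{146288} + 33425 \left(-1\right)\right) + 124684 = \left(- \frac{62153}{36572} - 33425\right) + 124684 = - \frac{1222481253}{36572} + 124684 = \frac{3337461995}{36572}$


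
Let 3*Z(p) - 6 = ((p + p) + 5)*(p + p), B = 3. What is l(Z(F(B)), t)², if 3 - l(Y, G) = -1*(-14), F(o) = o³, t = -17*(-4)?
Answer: 121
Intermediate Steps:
t = 68
Z(p) = 2 + 2*p*(5 + 2*p)/3 (Z(p) = 2 + (((p + p) + 5)*(p + p))/3 = 2 + ((2*p + 5)*(2*p))/3 = 2 + ((5 + 2*p)*(2*p))/3 = 2 + (2*p*(5 + 2*p))/3 = 2 + 2*p*(5 + 2*p)/3)
l(Y, G) = -11 (l(Y, G) = 3 - (-1)*(-14) = 3 - 1*14 = 3 - 14 = -11)
l(Z(F(B)), t)² = (-11)² = 121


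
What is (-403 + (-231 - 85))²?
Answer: 516961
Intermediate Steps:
(-403 + (-231 - 85))² = (-403 - 316)² = (-719)² = 516961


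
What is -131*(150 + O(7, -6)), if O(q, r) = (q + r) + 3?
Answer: -20174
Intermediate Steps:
O(q, r) = 3 + q + r
-131*(150 + O(7, -6)) = -131*(150 + (3 + 7 - 6)) = -131*(150 + 4) = -131*154 = -20174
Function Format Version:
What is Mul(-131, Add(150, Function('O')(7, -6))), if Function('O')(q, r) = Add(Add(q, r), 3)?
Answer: -20174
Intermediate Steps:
Function('O')(q, r) = Add(3, q, r)
Mul(-131, Add(150, Function('O')(7, -6))) = Mul(-131, Add(150, Add(3, 7, -6))) = Mul(-131, Add(150, 4)) = Mul(-131, 154) = -20174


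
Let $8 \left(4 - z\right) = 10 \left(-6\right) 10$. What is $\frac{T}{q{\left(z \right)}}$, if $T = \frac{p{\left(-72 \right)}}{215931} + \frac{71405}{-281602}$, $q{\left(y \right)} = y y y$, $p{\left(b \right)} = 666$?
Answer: $- \frac{5077002041}{9993341992741006} \approx -5.0804 \cdot 10^{-7}$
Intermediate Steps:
$z = 79$ ($z = 4 - \frac{10 \left(-6\right) 10}{8} = 4 - \frac{\left(-60\right) 10}{8} = 4 - -75 = 4 + 75 = 79$)
$q{\left(y \right)} = y^{3}$ ($q{\left(y \right)} = y^{2} y = y^{3}$)
$T = - \frac{5077002041}{20268867154}$ ($T = \frac{666}{215931} + \frac{71405}{-281602} = 666 \cdot \frac{1}{215931} + 71405 \left(- \frac{1}{281602}\right) = \frac{222}{71977} - \frac{71405}{281602} = - \frac{5077002041}{20268867154} \approx -0.25048$)
$\frac{T}{q{\left(z \right)}} = - \frac{5077002041}{20268867154 \cdot 79^{3}} = - \frac{5077002041}{20268867154 \cdot 493039} = \left(- \frac{5077002041}{20268867154}\right) \frac{1}{493039} = - \frac{5077002041}{9993341992741006}$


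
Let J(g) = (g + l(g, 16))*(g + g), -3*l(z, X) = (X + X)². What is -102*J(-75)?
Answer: -6369900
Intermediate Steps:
l(z, X) = -4*X²/3 (l(z, X) = -(X + X)²/3 = -4*X²/3)
J(g) = 2*g*(-1024/3 + g) (J(g) = (g - 4/3*16²)*(g + g) = (g - 4/3*256)*(2*g) = (g - 1024/3)*(2*g) = (-1024/3 + g)*(2*g) = 2*g*(-1024/3 + g))
-102*J(-75) = -68*(-75)*(-1024 + 3*(-75)) = -68*(-75)*(-1024 - 225) = -68*(-75)*(-1249) = -102*62450 = -6369900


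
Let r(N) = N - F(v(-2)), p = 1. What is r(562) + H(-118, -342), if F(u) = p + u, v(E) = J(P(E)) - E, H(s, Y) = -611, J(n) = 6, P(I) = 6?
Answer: -58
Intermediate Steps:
v(E) = 6 - E
F(u) = 1 + u
r(N) = -9 + N (r(N) = N - (1 + (6 - 1*(-2))) = N - (1 + (6 + 2)) = N - (1 + 8) = N - 1*9 = N - 9 = -9 + N)
r(562) + H(-118, -342) = (-9 + 562) - 611 = 553 - 611 = -58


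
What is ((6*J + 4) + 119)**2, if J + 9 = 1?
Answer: 5625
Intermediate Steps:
J = -8 (J = -9 + 1 = -8)
((6*J + 4) + 119)**2 = ((6*(-8) + 4) + 119)**2 = ((-48 + 4) + 119)**2 = (-44 + 119)**2 = 75**2 = 5625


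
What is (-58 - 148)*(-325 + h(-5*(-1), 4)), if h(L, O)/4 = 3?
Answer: 64478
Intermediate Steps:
h(L, O) = 12 (h(L, O) = 4*3 = 12)
(-58 - 148)*(-325 + h(-5*(-1), 4)) = (-58 - 148)*(-325 + 12) = -206*(-313) = 64478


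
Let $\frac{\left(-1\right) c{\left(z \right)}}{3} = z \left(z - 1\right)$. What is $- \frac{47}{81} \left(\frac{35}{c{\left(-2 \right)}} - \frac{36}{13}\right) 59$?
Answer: $\frac{3058619}{18954} \approx 161.37$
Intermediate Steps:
$c{\left(z \right)} = - 3 z \left(-1 + z\right)$ ($c{\left(z \right)} = - 3 z \left(z - 1\right) = - 3 z \left(-1 + z\right)$)
$- \frac{47}{81} \left(\frac{35}{c{\left(-2 \right)}} - \frac{36}{13}\right) 59 = - \frac{47}{81} \left(\frac{35}{3 \left(-2\right) \left(1 - -2\right)} - \frac{36}{13}\right) 59 = \left(-47\right) \frac{1}{81} \left(\frac{35}{3 \left(-2\right) \left(1 + 2\right)} - \frac{36}{13}\right) 59 = - \frac{47 \left(\frac{35}{3 \left(-2\right) 3} - \frac{36}{13}\right)}{81} \cdot 59 = - \frac{47 \left(\frac{35}{-18} - \frac{36}{13}\right)}{81} \cdot 59 = - \frac{47 \left(35 \left(- \frac{1}{18}\right) - \frac{36}{13}\right)}{81} \cdot 59 = - \frac{47 \left(- \frac{35}{18} - \frac{36}{13}\right)}{81} \cdot 59 = \left(- \frac{47}{81}\right) \left(- \frac{1103}{234}\right) 59 = \frac{51841}{18954} \cdot 59 = \frac{3058619}{18954}$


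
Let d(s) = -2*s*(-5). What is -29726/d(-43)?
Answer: 14863/215 ≈ 69.130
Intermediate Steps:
d(s) = 10*s
-29726/d(-43) = -29726/(10*(-43)) = -29726/(-430) = -29726*(-1/430) = 14863/215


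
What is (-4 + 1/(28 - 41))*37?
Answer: -1961/13 ≈ -150.85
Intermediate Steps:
(-4 + 1/(28 - 41))*37 = (-4 + 1/(-13))*37 = (-4 - 1/13)*37 = -53/13*37 = -1961/13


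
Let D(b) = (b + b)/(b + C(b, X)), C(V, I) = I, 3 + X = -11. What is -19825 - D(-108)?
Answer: -1209433/61 ≈ -19827.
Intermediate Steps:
X = -14 (X = -3 - 11 = -14)
D(b) = 2*b/(-14 + b) (D(b) = (b + b)/(b - 14) = (2*b)/(-14 + b) = 2*b/(-14 + b))
-19825 - D(-108) = -19825 - 2*(-108)/(-14 - 108) = -19825 - 2*(-108)/(-122) = -19825 - 2*(-108)*(-1)/122 = -19825 - 1*108/61 = -19825 - 108/61 = -1209433/61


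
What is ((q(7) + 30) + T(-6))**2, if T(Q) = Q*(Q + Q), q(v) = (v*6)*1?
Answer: 20736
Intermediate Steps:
q(v) = 6*v (q(v) = (6*v)*1 = 6*v)
T(Q) = 2*Q**2 (T(Q) = Q*(2*Q) = 2*Q**2)
((q(7) + 30) + T(-6))**2 = ((6*7 + 30) + 2*(-6)**2)**2 = ((42 + 30) + 2*36)**2 = (72 + 72)**2 = 144**2 = 20736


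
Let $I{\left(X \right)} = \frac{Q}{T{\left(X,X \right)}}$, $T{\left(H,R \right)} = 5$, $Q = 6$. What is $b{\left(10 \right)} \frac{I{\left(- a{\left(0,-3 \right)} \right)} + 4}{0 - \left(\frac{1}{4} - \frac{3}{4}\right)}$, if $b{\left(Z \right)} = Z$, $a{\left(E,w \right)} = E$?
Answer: $104$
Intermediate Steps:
$I{\left(X \right)} = \frac{6}{5}$
$b{\left(10 \right)} \frac{I{\left(- a{\left(0,-3 \right)} \right)} + 4}{0 - \left(\frac{1}{4} - \frac{3}{4}\right)} = 10 \frac{\frac{6}{5} + 4}{0 - \left(\frac{1}{4} - \frac{3}{4}\right)} = 10 \frac{26}{5 \left(0 - - \frac{1}{2}\right)} = 10 \frac{26}{5 \left(0 + \left(\frac{3}{4} - \frac{1}{4}\right)\right)} = 10 \frac{26}{5 \left(0 + \frac{1}{2}\right)} = 10 \frac{26 \frac{1}{\frac{1}{2}}}{5} = 10 \cdot \frac{26}{5} \cdot 2 = 10 \cdot \frac{52}{5} = 104$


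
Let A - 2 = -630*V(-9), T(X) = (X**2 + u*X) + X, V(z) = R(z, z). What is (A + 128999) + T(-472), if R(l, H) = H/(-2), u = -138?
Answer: 413614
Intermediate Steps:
R(l, H) = -H/2 (R(l, H) = H*(-1/2) = -H/2)
V(z) = -z/2
T(X) = X**2 - 137*X (T(X) = (X**2 - 138*X) + X = X**2 - 137*X)
A = -2833 (A = 2 - (-315)*(-9) = 2 - 630*9/2 = 2 - 2835 = -2833)
(A + 128999) + T(-472) = (-2833 + 128999) - 472*(-137 - 472) = 126166 - 472*(-609) = 126166 + 287448 = 413614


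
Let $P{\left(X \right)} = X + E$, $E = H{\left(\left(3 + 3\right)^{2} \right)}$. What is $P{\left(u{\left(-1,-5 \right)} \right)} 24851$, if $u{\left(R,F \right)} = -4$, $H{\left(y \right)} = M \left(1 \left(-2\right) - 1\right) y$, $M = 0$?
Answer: $-99404$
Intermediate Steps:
$H{\left(y \right)} = 0$ ($H{\left(y \right)} = 0 \left(1 \left(-2\right) - 1\right) y = 0 \left(-2 - 1\right) y = 0 \left(-3\right) y = 0 y = 0$)
$E = 0$
$P{\left(X \right)} = X$ ($P{\left(X \right)} = X + 0 = X$)
$P{\left(u{\left(-1,-5 \right)} \right)} 24851 = \left(-4\right) 24851 = -99404$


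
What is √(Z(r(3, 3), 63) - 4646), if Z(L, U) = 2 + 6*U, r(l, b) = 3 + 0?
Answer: 3*I*√474 ≈ 65.315*I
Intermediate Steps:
r(l, b) = 3
√(Z(r(3, 3), 63) - 4646) = √((2 + 6*63) - 4646) = √((2 + 378) - 4646) = √(380 - 4646) = √(-4266) = 3*I*√474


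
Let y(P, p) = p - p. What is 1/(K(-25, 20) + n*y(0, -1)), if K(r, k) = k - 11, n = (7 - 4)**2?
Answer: 1/9 ≈ 0.11111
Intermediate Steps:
y(P, p) = 0
n = 9 (n = 3**2 = 9)
K(r, k) = -11 + k
1/(K(-25, 20) + n*y(0, -1)) = 1/((-11 + 20) + 9*0) = 1/(9 + 0) = 1/9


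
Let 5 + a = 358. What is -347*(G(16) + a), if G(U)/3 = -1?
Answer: -121450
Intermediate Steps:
a = 353 (a = -5 + 358 = 353)
G(U) = -3 (G(U) = 3*(-1) = -3)
-347*(G(16) + a) = -347*(-3 + 353) = -347*350 = -121450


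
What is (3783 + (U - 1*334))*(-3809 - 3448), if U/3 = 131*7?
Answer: -44993400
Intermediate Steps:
U = 2751 (U = 3*(131*7) = 3*917 = 2751)
(3783 + (U - 1*334))*(-3809 - 3448) = (3783 + (2751 - 1*334))*(-3809 - 3448) = (3783 + (2751 - 334))*(-7257) = (3783 + 2417)*(-7257) = 6200*(-7257) = -44993400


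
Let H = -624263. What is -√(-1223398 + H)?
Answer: -I*√1847661 ≈ -1359.3*I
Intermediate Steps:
-√(-1223398 + H) = -√(-1223398 - 624263) = -√(-1847661) = -I*√1847661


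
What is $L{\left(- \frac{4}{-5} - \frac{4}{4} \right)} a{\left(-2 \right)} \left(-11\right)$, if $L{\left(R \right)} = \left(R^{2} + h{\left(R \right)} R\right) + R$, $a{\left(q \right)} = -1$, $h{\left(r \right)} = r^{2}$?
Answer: $- \frac{231}{125} \approx -1.848$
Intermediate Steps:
$L{\left(R \right)} = R + R^{2} + R^{3}$ ($L{\left(R \right)} = \left(R^{2} + R^{2} R\right) + R = \left(R^{2} + R^{3}\right) + R = R + R^{2} + R^{3}$)
$L{\left(- \frac{4}{-5} - \frac{4}{4} \right)} a{\left(-2 \right)} \left(-11\right) = \left(- \frac{4}{-5} - \frac{4}{4}\right) \left(1 - \left(1 - \frac{4}{5}\right) + \left(- \frac{4}{-5} - \frac{4}{4}\right)^{2}\right) \left(-1\right) \left(-11\right) = \left(\left(-4\right) \left(- \frac{1}{5}\right) - 1\right) \left(1 - \frac{1}{5} + \left(\left(-4\right) \left(- \frac{1}{5}\right) - 1\right)^{2}\right) \left(-1\right) \left(-11\right) = \left(\frac{4}{5} - 1\right) \left(1 + \left(\frac{4}{5} - 1\right) + \left(\frac{4}{5} - 1\right)^{2}\right) \left(-1\right) \left(-11\right) = - \frac{1 - \frac{1}{5} + \left(- \frac{1}{5}\right)^{2}}{5} \left(-1\right) \left(-11\right) = - \frac{1 - \frac{1}{5} + \frac{1}{25}}{5} \left(-1\right) \left(-11\right) = \left(- \frac{1}{5}\right) \frac{21}{25} \left(-1\right) \left(-11\right) = \left(- \frac{21}{125}\right) \left(-1\right) \left(-11\right) = \frac{21}{125} \left(-11\right) = - \frac{231}{125}$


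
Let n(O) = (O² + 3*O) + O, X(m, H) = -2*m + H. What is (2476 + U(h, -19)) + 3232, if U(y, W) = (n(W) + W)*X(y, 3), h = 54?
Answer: -22222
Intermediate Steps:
X(m, H) = H - 2*m
n(O) = O² + 4*O
U(y, W) = (3 - 2*y)*(W + W*(4 + W)) (U(y, W) = (W*(4 + W) + W)*(3 - 2*y) = (W + W*(4 + W))*(3 - 2*y) = (3 - 2*y)*(W + W*(4 + W)))
(2476 + U(h, -19)) + 3232 = (2476 - 1*(-19)*(-3 + 2*54)*(5 - 19)) + 3232 = (2476 - 1*(-19)*(-3 + 108)*(-14)) + 3232 = (2476 - 1*(-19)*105*(-14)) + 3232 = (2476 - 27930) + 3232 = -25454 + 3232 = -22222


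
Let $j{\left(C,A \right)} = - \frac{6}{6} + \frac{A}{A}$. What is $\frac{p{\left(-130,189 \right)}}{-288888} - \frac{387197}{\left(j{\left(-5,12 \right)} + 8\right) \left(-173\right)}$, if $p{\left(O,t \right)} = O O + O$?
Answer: $\frac{4659723219}{16659208} \approx 279.71$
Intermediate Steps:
$p{\left(O,t \right)} = O + O^{2}$ ($p{\left(O,t \right)} = O^{2} + O = O + O^{2}$)
$j{\left(C,A \right)} = 0$ ($j{\left(C,A \right)} = \left(-6\right) \frac{1}{6} + 1 = -1 + 1 = 0$)
$\frac{p{\left(-130,189 \right)}}{-288888} - \frac{387197}{\left(j{\left(-5,12 \right)} + 8\right) \left(-173\right)} = \frac{\left(-130\right) \left(1 - 130\right)}{-288888} - \frac{387197}{\left(0 + 8\right) \left(-173\right)} = \left(-130\right) \left(-129\right) \left(- \frac{1}{288888}\right) - \frac{387197}{8 \left(-173\right)} = 16770 \left(- \frac{1}{288888}\right) - \frac{387197}{-1384} = - \frac{2795}{48148} - - \frac{387197}{1384} = - \frac{2795}{48148} + \frac{387197}{1384} = \frac{4659723219}{16659208}$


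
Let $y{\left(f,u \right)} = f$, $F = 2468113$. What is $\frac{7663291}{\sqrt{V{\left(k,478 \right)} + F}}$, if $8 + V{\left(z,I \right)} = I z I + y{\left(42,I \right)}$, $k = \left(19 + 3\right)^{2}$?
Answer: $\frac{7663291 \sqrt{113054403}}{113054403} \approx 720.73$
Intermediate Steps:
$k = 484$ ($k = 22^{2} = 484$)
$V{\left(z,I \right)} = 34 + z I^{2}$ ($V{\left(z,I \right)} = -8 + \left(I z I + 42\right) = -8 + \left(z I^{2} + 42\right) = -8 + \left(42 + z I^{2}\right) = 34 + z I^{2}$)
$\frac{7663291}{\sqrt{V{\left(k,478 \right)} + F}} = \frac{7663291}{\sqrt{\left(34 + 484 \cdot 478^{2}\right) + 2468113}} = \frac{7663291}{\sqrt{\left(34 + 484 \cdot 228484\right) + 2468113}} = \frac{7663291}{\sqrt{\left(34 + 110586256\right) + 2468113}} = \frac{7663291}{\sqrt{110586290 + 2468113}} = \frac{7663291}{\sqrt{113054403}} = 7663291 \frac{\sqrt{113054403}}{113054403} = \frac{7663291 \sqrt{113054403}}{113054403}$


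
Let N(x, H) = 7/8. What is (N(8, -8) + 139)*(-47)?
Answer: -52593/8 ≈ -6574.1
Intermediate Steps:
N(x, H) = 7/8 (N(x, H) = 7*(1/8) = 7/8)
(N(8, -8) + 139)*(-47) = (7/8 + 139)*(-47) = (1119/8)*(-47) = -52593/8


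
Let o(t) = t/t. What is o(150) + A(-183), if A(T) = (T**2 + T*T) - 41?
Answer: 66938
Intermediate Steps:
o(t) = 1
A(T) = -41 + 2*T**2 (A(T) = (T**2 + T**2) - 41 = 2*T**2 - 41 = -41 + 2*T**2)
o(150) + A(-183) = 1 + (-41 + 2*(-183)**2) = 1 + (-41 + 2*33489) = 1 + (-41 + 66978) = 1 + 66937 = 66938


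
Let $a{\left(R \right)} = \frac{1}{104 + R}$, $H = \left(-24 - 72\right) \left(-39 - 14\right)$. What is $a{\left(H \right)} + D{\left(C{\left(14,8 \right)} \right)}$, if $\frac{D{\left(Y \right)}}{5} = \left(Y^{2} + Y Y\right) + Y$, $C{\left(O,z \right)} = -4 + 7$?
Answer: $\frac{545161}{5192} \approx 105.0$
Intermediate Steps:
$C{\left(O,z \right)} = 3$
$D{\left(Y \right)} = 5 Y + 10 Y^{2}$ ($D{\left(Y \right)} = 5 \left(\left(Y^{2} + Y Y\right) + Y\right) = 5 \left(\left(Y^{2} + Y^{2}\right) + Y\right) = 5 \left(2 Y^{2} + Y\right) = 5 \left(Y + 2 Y^{2}\right) = 5 Y + 10 Y^{2}$)
$H = 5088$ ($H = \left(-96\right) \left(-53\right) = 5088$)
$a{\left(H \right)} + D{\left(C{\left(14,8 \right)} \right)} = \frac{1}{104 + 5088} + 5 \cdot 3 \left(1 + 2 \cdot 3\right) = \frac{1}{5192} + 5 \cdot 3 \left(1 + 6\right) = \frac{1}{5192} + 5 \cdot 3 \cdot 7 = \frac{1}{5192} + 105 = \frac{545161}{5192}$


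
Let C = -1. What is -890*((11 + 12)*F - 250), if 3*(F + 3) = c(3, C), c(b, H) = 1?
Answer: 831260/3 ≈ 2.7709e+5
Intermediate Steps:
F = -8/3 (F = -3 + (⅓)*1 = -3 + ⅓ = -8/3 ≈ -2.6667)
-890*((11 + 12)*F - 250) = -890*((11 + 12)*(-8/3) - 250) = -890*(23*(-8/3) - 250) = -890*(-184/3 - 250) = -890*(-934/3) = 831260/3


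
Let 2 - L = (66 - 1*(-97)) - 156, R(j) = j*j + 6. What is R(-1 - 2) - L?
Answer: 20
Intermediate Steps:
R(j) = 6 + j² (R(j) = j² + 6 = 6 + j²)
L = -5 (L = 2 - ((66 - 1*(-97)) - 156) = 2 - ((66 + 97) - 156) = 2 - (163 - 156) = 2 - 1*7 = 2 - 7 = -5)
R(-1 - 2) - L = (6 + (-1 - 2)²) - 1*(-5) = (6 + (-3)²) + 5 = (6 + 9) + 5 = 15 + 5 = 20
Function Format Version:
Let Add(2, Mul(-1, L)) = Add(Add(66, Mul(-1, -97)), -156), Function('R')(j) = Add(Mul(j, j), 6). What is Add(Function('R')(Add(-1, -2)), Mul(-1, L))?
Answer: 20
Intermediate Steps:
Function('R')(j) = Add(6, Pow(j, 2)) (Function('R')(j) = Add(Pow(j, 2), 6) = Add(6, Pow(j, 2)))
L = -5 (L = Add(2, Mul(-1, Add(Add(66, Mul(-1, -97)), -156))) = Add(2, Mul(-1, Add(Add(66, 97), -156))) = Add(2, Mul(-1, Add(163, -156))) = Add(2, Mul(-1, 7)) = Add(2, -7) = -5)
Add(Function('R')(Add(-1, -2)), Mul(-1, L)) = Add(Add(6, Pow(Add(-1, -2), 2)), Mul(-1, -5)) = Add(Add(6, Pow(-3, 2)), 5) = Add(Add(6, 9), 5) = Add(15, 5) = 20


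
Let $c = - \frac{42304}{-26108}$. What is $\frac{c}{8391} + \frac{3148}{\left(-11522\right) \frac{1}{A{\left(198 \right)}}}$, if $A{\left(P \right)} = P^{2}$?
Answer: $- \frac{3379577690104136}{315518776377} \approx -10711.0$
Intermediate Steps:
$c = \frac{10576}{6527}$ ($c = \left(-42304\right) \left(- \frac{1}{26108}\right) = \frac{10576}{6527} \approx 1.6203$)
$\frac{c}{8391} + \frac{3148}{\left(-11522\right) \frac{1}{A{\left(198 \right)}}} = \frac{10576}{6527 \cdot 8391} + \frac{3148}{\left(-11522\right) \frac{1}{198^{2}}} = \frac{10576}{6527} \cdot \frac{1}{8391} + \frac{3148}{\left(-11522\right) \frac{1}{39204}} = \frac{10576}{54768057} + \frac{3148}{\left(-11522\right) \frac{1}{39204}} = \frac{10576}{54768057} + \frac{3148}{- \frac{5761}{19602}} = \frac{10576}{54768057} + 3148 \left(- \frac{19602}{5761}\right) = \frac{10576}{54768057} - \frac{61707096}{5761} = - \frac{3379577690104136}{315518776377}$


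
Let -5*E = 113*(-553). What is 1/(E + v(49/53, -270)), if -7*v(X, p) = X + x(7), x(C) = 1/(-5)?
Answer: 1855/23183227 ≈ 8.0015e-5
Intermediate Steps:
x(C) = -1/5
v(X, p) = 1/35 - X/7 (v(X, p) = -(X - 1/5)/7 = -(-1/5 + X)/7 = 1/35 - X/7)
E = 62489/5 (E = -113*(-553)/5 = -1/5*(-62489) = 62489/5 ≈ 12498.)
1/(E + v(49/53, -270)) = 1/(62489/5 + (1/35 - 7/53)) = 1/(62489/5 - 192/1855) = 1/(23183227/1855) = 1855/23183227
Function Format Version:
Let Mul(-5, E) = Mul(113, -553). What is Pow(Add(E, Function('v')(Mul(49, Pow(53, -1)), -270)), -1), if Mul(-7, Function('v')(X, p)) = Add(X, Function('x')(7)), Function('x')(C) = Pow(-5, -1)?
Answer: Rational(1855, 23183227) ≈ 8.0015e-5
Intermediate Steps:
Function('x')(C) = Rational(-1, 5)
Function('v')(X, p) = Add(Rational(1, 35), Mul(Rational(-1, 7), X)) (Function('v')(X, p) = Mul(Rational(-1, 7), Add(X, Rational(-1, 5))) = Mul(Rational(-1, 7), Add(Rational(-1, 5), X)) = Add(Rational(1, 35), Mul(Rational(-1, 7), X)))
E = Rational(62489, 5) (E = Mul(Rational(-1, 5), Mul(113, -553)) = Mul(Rational(-1, 5), -62489) = Rational(62489, 5) ≈ 12498.)
Pow(Add(E, Function('v')(Mul(49, Pow(53, -1)), -270)), -1) = Pow(Add(Rational(62489, 5), Add(Rational(1, 35), Mul(Rational(-1, 7), Mul(49, Pow(53, -1))))), -1) = Pow(Add(Rational(62489, 5), Add(Rational(1, 35), Mul(Rational(-1, 7), Mul(49, Rational(1, 53))))), -1) = Pow(Add(Rational(62489, 5), Add(Rational(1, 35), Mul(Rational(-1, 7), Rational(49, 53)))), -1) = Pow(Add(Rational(62489, 5), Add(Rational(1, 35), Rational(-7, 53))), -1) = Pow(Add(Rational(62489, 5), Rational(-192, 1855)), -1) = Pow(Rational(23183227, 1855), -1) = Rational(1855, 23183227)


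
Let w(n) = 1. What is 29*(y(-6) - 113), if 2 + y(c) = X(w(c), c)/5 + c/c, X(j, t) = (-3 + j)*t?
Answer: -16182/5 ≈ -3236.4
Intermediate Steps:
X(j, t) = t*(-3 + j)
y(c) = -1 - 2*c/5 (y(c) = -2 + ((c*(-3 + 1))/5 + c/c) = -2 + ((c*(-2))*(⅕) + 1) = -2 + (-2*c*(⅕) + 1) = -2 + (-2*c/5 + 1) = -2 + (1 - 2*c/5) = -1 - 2*c/5)
29*(y(-6) - 113) = 29*((-1 - ⅖*(-6)) - 113) = 29*((-1 + 12/5) - 113) = 29*(7/5 - 113) = 29*(-558/5) = -16182/5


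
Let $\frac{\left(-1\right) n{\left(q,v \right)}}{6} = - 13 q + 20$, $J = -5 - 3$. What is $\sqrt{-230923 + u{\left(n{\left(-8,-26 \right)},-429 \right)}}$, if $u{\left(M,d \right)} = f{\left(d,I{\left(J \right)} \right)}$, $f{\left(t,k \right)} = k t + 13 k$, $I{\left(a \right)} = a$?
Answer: $i \sqrt{227595} \approx 477.07 i$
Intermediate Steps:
$J = -8$ ($J = -5 - 3 = -8$)
$n{\left(q,v \right)} = -120 + 78 q$ ($n{\left(q,v \right)} = - 6 \left(- 13 q + 20\right) = - 6 \left(20 - 13 q\right) = -120 + 78 q$)
$f{\left(t,k \right)} = 13 k + k t$
$u{\left(M,d \right)} = -104 - 8 d$ ($u{\left(M,d \right)} = - 8 \left(13 + d\right) = -104 - 8 d$)
$\sqrt{-230923 + u{\left(n{\left(-8,-26 \right)},-429 \right)}} = \sqrt{-230923 - -3328} = \sqrt{-230923 + \left(-104 + 3432\right)} = \sqrt{-230923 + 3328} = \sqrt{-227595} = i \sqrt{227595}$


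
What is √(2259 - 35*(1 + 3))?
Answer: √2119 ≈ 46.033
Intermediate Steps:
√(2259 - 35*(1 + 3)) = √(2259 - 35*4) = √(2259 - 140) = √2119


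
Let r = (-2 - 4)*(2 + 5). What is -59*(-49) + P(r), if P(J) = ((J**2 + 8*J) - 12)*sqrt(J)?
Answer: 2891 + 1416*I*sqrt(42) ≈ 2891.0 + 9176.7*I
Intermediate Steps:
r = -42 (r = -6*7 = -42)
P(J) = sqrt(J)*(-12 + J**2 + 8*J) (P(J) = (-12 + J**2 + 8*J)*sqrt(J) = sqrt(J)*(-12 + J**2 + 8*J))
-59*(-49) + P(r) = -59*(-49) + sqrt(-42)*(-12 + (-42)**2 + 8*(-42)) = 2891 + (I*sqrt(42))*(-12 + 1764 - 336) = 2891 + (I*sqrt(42))*1416 = 2891 + 1416*I*sqrt(42)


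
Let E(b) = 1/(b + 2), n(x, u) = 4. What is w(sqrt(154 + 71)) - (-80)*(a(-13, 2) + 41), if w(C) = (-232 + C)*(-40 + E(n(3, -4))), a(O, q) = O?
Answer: 65303/6 ≈ 10884.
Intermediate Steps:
E(b) = 1/(2 + b)
w(C) = 27724/3 - 239*C/6 (w(C) = (-232 + C)*(-40 + 1/(2 + 4)) = (-232 + C)*(-40 + 1/6) = (-232 + C)*(-239/6) = 27724/3 - 239*C/6)
w(sqrt(154 + 71)) - (-80)*(a(-13, 2) + 41) = (27724/3 - 239*sqrt(154 + 71)/6) - (-80)*(-13 + 41) = (27724/3 - 239*sqrt(225)/6) - (-80)*28 = (27724/3 - 239/6*15) - 1*(-2240) = (27724/3 - 1195/2) + 2240 = 51863/6 + 2240 = 65303/6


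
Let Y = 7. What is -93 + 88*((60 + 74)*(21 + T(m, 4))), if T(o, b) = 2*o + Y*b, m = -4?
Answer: 483379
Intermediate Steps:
T(o, b) = 2*o + 7*b
-93 + 88*((60 + 74)*(21 + T(m, 4))) = -93 + 88*((60 + 74)*(21 + (2*(-4) + 7*4))) = -93 + 88*(134*(21 + (-8 + 28))) = -93 + 88*(134*(21 + 20)) = -93 + 88*(134*41) = -93 + 88*5494 = -93 + 483472 = 483379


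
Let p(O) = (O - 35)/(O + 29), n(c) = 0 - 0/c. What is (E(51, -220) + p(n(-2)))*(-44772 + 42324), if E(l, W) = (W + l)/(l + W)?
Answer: 14688/29 ≈ 506.48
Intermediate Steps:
E(l, W) = 1 (E(l, W) = (W + l)/(W + l) = 1)
n(c) = 0 (n(c) = 0 - 1*0 = 0 + 0 = 0)
p(O) = (-35 + O)/(29 + O)
(E(51, -220) + p(n(-2)))*(-44772 + 42324) = (1 + (-35 + 0)/(29 + 0))*(-44772 + 42324) = (1 - 35/29)*(-2448) = -6/29*(-2448) = 14688/29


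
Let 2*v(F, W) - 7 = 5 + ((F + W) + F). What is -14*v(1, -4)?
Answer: -70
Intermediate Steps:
v(F, W) = 6 + F + W/2 (v(F, W) = 7/2 + (5 + ((F + W) + F))/2 = 7/2 + (5 + (W + 2*F))/2 = 7/2 + (5 + W + 2*F)/2 = 7/2 + (5/2 + F + W/2) = 6 + F + W/2)
-14*v(1, -4) = -14*(6 + 1 + (1/2)*(-4)) = -14*(6 + 1 - 2) = -14*5 = -70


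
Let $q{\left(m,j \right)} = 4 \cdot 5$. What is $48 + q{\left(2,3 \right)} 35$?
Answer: $748$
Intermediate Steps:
$q{\left(m,j \right)} = 20$
$48 + q{\left(2,3 \right)} 35 = 48 + 20 \cdot 35 = 48 + 700 = 748$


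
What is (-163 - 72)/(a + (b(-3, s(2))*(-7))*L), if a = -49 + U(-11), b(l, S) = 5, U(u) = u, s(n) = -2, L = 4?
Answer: 47/40 ≈ 1.1750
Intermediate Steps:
a = -60 (a = -49 - 11 = -60)
(-163 - 72)/(a + (b(-3, s(2))*(-7))*L) = (-163 - 72)/(-60 + (5*(-7))*4) = -235/(-60 - 35*4) = -235/(-60 - 140) = -235/(-200) = -235*(-1/200) = 47/40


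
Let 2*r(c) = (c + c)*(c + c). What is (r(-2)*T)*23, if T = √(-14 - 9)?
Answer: 184*I*√23 ≈ 882.43*I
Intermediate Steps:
T = I*√23 (T = √(-23) = I*√23 ≈ 4.7958*I)
r(c) = 2*c² (r(c) = ((c + c)*(c + c))/2 = ((2*c)*(2*c))/2 = (4*c²)/2 = 2*c²)
(r(-2)*T)*23 = ((2*(-2)²)*(I*√23))*23 = ((2*4)*(I*√23))*23 = (8*(I*√23))*23 = (8*I*√23)*23 = 184*I*√23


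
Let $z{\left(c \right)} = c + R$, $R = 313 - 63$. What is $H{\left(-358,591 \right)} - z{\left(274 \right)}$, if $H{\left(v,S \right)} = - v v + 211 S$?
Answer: $-3987$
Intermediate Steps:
$R = 250$
$H{\left(v,S \right)} = - v^{2} + 211 S$
$z{\left(c \right)} = 250 + c$ ($z{\left(c \right)} = c + 250 = 250 + c$)
$H{\left(-358,591 \right)} - z{\left(274 \right)} = \left(- \left(-358\right)^{2} + 211 \cdot 591\right) - \left(250 + 274\right) = \left(\left(-1\right) 128164 + 124701\right) - 524 = \left(-128164 + 124701\right) - 524 = -3463 - 524 = -3987$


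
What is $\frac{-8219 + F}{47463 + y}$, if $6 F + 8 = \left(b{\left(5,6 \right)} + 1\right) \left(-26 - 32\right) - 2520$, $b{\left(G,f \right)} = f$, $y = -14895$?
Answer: $- \frac{2177}{8142} \approx -0.26738$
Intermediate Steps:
$F = -489$ ($F = - \frac{4}{3} + \frac{\left(6 + 1\right) \left(-26 - 32\right) - 2520}{6} = - \frac{4}{3} + \frac{7 \left(-58\right) - 2520}{6} = - \frac{4}{3} + \frac{-406 - 2520}{6} = - \frac{4}{3} + \frac{1}{6} \left(-2926\right) = - \frac{4}{3} - \frac{1463}{3} = -489$)
$\frac{-8219 + F}{47463 + y} = \frac{-8219 - 489}{47463 - 14895} = - \frac{8708}{32568} = \left(-8708\right) \frac{1}{32568} = - \frac{2177}{8142}$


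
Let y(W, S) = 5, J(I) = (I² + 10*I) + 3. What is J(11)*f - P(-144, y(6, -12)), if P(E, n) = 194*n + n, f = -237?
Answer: -56433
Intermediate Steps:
J(I) = 3 + I² + 10*I
P(E, n) = 195*n
J(11)*f - P(-144, y(6, -12)) = (3 + 11² + 10*11)*(-237) - 195*5 = (3 + 121 + 110)*(-237) - 1*975 = 234*(-237) - 975 = -55458 - 975 = -56433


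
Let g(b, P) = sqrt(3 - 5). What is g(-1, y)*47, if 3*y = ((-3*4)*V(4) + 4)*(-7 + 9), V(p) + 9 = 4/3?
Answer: 47*I*sqrt(2) ≈ 66.468*I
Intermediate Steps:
V(p) = -23/3 (V(p) = -9 + 4/3 = -23/3)
y = 64 (y = ((-3*4*(-23/3) + 4)*(-7 + 9))/3 = ((-12*(-23/3) + 4)*2)/3 = ((92 + 4)*2)/3 = (96*2)/3 = (1/3)*192 = 64)
g(b, P) = I*sqrt(2) (g(b, P) = sqrt(-2) = I*sqrt(2))
g(-1, y)*47 = (I*sqrt(2))*47 = 47*I*sqrt(2)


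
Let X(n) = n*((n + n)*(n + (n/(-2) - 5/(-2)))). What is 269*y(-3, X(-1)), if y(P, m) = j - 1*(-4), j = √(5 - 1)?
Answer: 1614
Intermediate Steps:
j = 2 (j = √4 = 2)
X(n) = 2*n²*(5/2 + n/2) (X(n) = n*((2*n)*(n + (n*(-½) - 5*(-½)))) = n*((2*n)*(n + (-n/2 + 5/2))) = n*((2*n)*(n + (5/2 - n/2))) = n*((2*n)*(5/2 + n/2)) = n*(2*n*(5/2 + n/2)) = 2*n²*(5/2 + n/2))
y(P, m) = 6 (y(P, m) = 2 - 1*(-4) = 2 + 4 = 6)
269*y(-3, X(-1)) = 269*6 = 1614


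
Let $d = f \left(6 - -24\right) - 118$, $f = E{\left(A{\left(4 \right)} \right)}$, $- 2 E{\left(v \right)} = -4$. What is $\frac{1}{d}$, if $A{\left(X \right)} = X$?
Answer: $- \frac{1}{58} \approx -0.017241$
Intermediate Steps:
$E{\left(v \right)} = 2$ ($E{\left(v \right)} = \left(- \frac{1}{2}\right) \left(-4\right) = 2$)
$f = 2$
$d = -58$ ($d = 2 \left(6 - -24\right) - 118 = 2 \left(6 + 24\right) - 118 = 2 \cdot 30 - 118 = 60 - 118 = -58$)
$\frac{1}{d} = \frac{1}{-58} = - \frac{1}{58}$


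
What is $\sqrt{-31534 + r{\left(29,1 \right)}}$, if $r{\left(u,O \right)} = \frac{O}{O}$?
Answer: $i \sqrt{31533} \approx 177.58 i$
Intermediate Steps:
$r{\left(u,O \right)} = 1$
$\sqrt{-31534 + r{\left(29,1 \right)}} = \sqrt{-31534 + 1} = \sqrt{-31533} = i \sqrt{31533}$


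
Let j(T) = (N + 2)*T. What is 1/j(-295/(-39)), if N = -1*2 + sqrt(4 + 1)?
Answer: 39*sqrt(5)/1475 ≈ 0.059123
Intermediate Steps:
N = -2 + sqrt(5) ≈ 0.23607
j(T) = T*sqrt(5) (j(T) = ((-2 + sqrt(5)) + 2)*T = sqrt(5)*T = T*sqrt(5))
1/j(-295/(-39)) = 1/((-295/(-39))*sqrt(5)) = 1/((-295*(-1/39))*sqrt(5)) = 1/(295*sqrt(5)/39) = 39*sqrt(5)/1475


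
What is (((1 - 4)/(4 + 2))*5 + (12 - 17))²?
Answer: 225/4 ≈ 56.250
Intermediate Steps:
(((1 - 4)/(4 + 2))*5 + (12 - 17))² = (-3/6*5 - 5)² = (-3*⅙*5 - 5)² = (-½*5 - 5)² = (-5/2 - 5)² = (-15/2)² = 225/4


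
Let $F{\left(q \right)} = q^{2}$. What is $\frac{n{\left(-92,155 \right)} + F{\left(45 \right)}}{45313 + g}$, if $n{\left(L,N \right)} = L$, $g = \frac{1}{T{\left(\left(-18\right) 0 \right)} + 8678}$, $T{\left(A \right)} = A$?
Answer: $\frac{16774574}{393226215} \approx 0.042659$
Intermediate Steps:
$g = \frac{1}{8678}$ ($g = \frac{1}{\left(-18\right) 0 + 8678} = \frac{1}{0 + 8678} = \frac{1}{8678} \approx 0.00011523$)
$\frac{n{\left(-92,155 \right)} + F{\left(45 \right)}}{45313 + g} = \frac{-92 + 45^{2}}{45313 + \frac{1}{8678}} = \frac{-92 + 2025}{\frac{393226215}{8678}} = 1933 \cdot \frac{8678}{393226215} = \frac{16774574}{393226215}$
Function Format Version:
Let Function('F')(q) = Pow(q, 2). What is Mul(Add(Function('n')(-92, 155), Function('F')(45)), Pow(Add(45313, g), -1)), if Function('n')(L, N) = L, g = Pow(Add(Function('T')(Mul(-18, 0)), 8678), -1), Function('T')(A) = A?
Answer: Rational(16774574, 393226215) ≈ 0.042659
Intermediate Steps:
g = Rational(1, 8678) (g = Pow(Add(Mul(-18, 0), 8678), -1) = Pow(Add(0, 8678), -1) = Pow(8678, -1) = Rational(1, 8678) ≈ 0.00011523)
Mul(Add(Function('n')(-92, 155), Function('F')(45)), Pow(Add(45313, g), -1)) = Mul(Add(-92, Pow(45, 2)), Pow(Add(45313, Rational(1, 8678)), -1)) = Mul(Add(-92, 2025), Pow(Rational(393226215, 8678), -1)) = Mul(1933, Rational(8678, 393226215)) = Rational(16774574, 393226215)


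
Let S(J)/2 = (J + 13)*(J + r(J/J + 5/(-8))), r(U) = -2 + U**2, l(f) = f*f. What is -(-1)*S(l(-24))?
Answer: 21642805/32 ≈ 6.7634e+5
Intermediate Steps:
l(f) = f**2
S(J) = 2*(13 + J)*(-119/64 + J) (S(J) = 2*((J + 13)*(J + (-2 + (J/J + 5/(-8))**2))) = 2*((13 + J)*(J + (-2 + (1 + 5*(-1/8))**2))) = 2*((13 + J)*(J + (-2 + (1 - 5/8)**2))) = 2*((13 + J)*(J + (-2 + (3/8)**2))) = 2*((13 + J)*(J + (-2 + 9/64))) = 2*((13 + J)*(J - 119/64)) = 2*((13 + J)*(-119/64 + J)) = 2*(13 + J)*(-119/64 + J))
-(-1)*S(l(-24)) = -(-1)*(-1547/32 + 2*((-24)**2)**2 + (713/32)*(-24)**2) = -(-1)*(-1547/32 + 2*576**2 + (713/32)*576) = -(-1)*(-1547/32 + 2*331776 + 12834) = -(-1)*(-1547/32 + 663552 + 12834) = -(-1)*21642805/32 = -1*(-21642805/32) = 21642805/32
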